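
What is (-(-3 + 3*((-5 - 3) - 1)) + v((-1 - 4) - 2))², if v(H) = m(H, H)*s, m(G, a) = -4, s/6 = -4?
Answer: 15876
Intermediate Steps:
s = -24 (s = 6*(-4) = -24)
v(H) = 96 (v(H) = -4*(-24) = 96)
(-(-3 + 3*((-5 - 3) - 1)) + v((-1 - 4) - 2))² = (-(-3 + 3*((-5 - 3) - 1)) + 96)² = (-(-3 + 3*(-8 - 1)) + 96)² = (-(-3 + 3*(-9)) + 96)² = (-(-3 - 27) + 96)² = (-1*(-30) + 96)² = (30 + 96)² = 126² = 15876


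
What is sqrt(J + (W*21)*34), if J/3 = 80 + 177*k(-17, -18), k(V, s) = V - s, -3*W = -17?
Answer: sqrt(4817) ≈ 69.405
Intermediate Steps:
W = 17/3 (W = -1/3*(-17) = 17/3 ≈ 5.6667)
J = 771 (J = 3*(80 + 177*(-17 - 1*(-18))) = 3*(80 + 177*(-17 + 18)) = 3*(80 + 177*1) = 3*(80 + 177) = 3*257 = 771)
sqrt(J + (W*21)*34) = sqrt(771 + ((17/3)*21)*34) = sqrt(771 + 119*34) = sqrt(771 + 4046) = sqrt(4817)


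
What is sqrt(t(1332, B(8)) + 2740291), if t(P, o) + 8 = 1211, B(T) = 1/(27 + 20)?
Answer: sqrt(2741494) ≈ 1655.7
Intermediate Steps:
B(T) = 1/47
t(P, o) = 1203 (t(P, o) = -8 + 1211 = 1203)
sqrt(t(1332, B(8)) + 2740291) = sqrt(1203 + 2740291) = sqrt(2741494)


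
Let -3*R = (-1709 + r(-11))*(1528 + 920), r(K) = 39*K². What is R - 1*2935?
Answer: -2459095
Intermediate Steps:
R = -2456160 (R = -(-1709 + 39*(-11)²)*(1528 + 920)/3 = -(-1709 + 39*121)*2448/3 = -(-1709 + 4719)*2448/3 = -3010*2448/3 = -⅓*7368480 = -2456160)
R - 1*2935 = -2456160 - 1*2935 = -2456160 - 2935 = -2459095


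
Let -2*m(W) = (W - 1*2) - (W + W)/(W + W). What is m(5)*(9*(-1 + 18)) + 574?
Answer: 421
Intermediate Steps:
m(W) = 3/2 - W/2 (m(W) = -((W - 1*2) - (W + W)/(W + W))/2 = -((W - 2) - 2*W/(2*W))/2 = -((-2 + W) - 2*W*1/(2*W))/2 = -((-2 + W) - 1*1)/2 = -((-2 + W) - 1)/2 = -(-3 + W)/2 = 3/2 - W/2)
m(5)*(9*(-1 + 18)) + 574 = (3/2 - ½*5)*(9*(-1 + 18)) + 574 = (3/2 - 5/2)*(9*17) + 574 = -1*153 + 574 = -153 + 574 = 421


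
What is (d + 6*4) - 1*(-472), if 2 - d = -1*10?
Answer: 508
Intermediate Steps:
d = 12 (d = 2 - (-1)*10 = 2 - 1*(-10) = 2 + 10 = 12)
(d + 6*4) - 1*(-472) = (12 + 6*4) - 1*(-472) = (12 + 24) + 472 = 36 + 472 = 508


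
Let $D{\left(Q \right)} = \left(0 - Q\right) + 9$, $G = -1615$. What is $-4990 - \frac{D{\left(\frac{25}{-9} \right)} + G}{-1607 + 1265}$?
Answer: $- \frac{15373649}{3078} \approx -4994.7$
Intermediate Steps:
$D{\left(Q \right)} = 9 - Q$ ($D{\left(Q \right)} = - Q + 9 = 9 - Q$)
$-4990 - \frac{D{\left(\frac{25}{-9} \right)} + G}{-1607 + 1265} = -4990 - \frac{\left(9 - \frac{25}{-9}\right) - 1615}{-1607 + 1265} = -4990 - \frac{\left(9 - 25 \left(- \frac{1}{9}\right)\right) - 1615}{-342} = -4990 - \left(\left(9 - - \frac{25}{9}\right) - 1615\right) \left(- \frac{1}{342}\right) = -4990 - \left(\left(9 + \frac{25}{9}\right) - 1615\right) \left(- \frac{1}{342}\right) = -4990 - \left(\frac{106}{9} - 1615\right) \left(- \frac{1}{342}\right) = -4990 - \left(- \frac{14429}{9}\right) \left(- \frac{1}{342}\right) = -4990 - \frac{14429}{3078} = - \frac{15373649}{3078}$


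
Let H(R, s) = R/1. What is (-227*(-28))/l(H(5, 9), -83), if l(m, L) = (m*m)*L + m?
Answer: -3178/1035 ≈ -3.0705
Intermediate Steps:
H(R, s) = R (H(R, s) = R*1 = R)
l(m, L) = m + L*m**2 (l(m, L) = m**2*L + m = L*m**2 + m = m + L*m**2)
(-227*(-28))/l(H(5, 9), -83) = (-227*(-28))/((5*(1 - 83*5))) = 6356/((5*(1 - 415))) = 6356/((5*(-414))) = 6356/(-2070) = 6356*(-1/2070) = -3178/1035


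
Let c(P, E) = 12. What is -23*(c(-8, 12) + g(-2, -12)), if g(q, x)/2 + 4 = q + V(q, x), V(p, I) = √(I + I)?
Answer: -92*I*√6 ≈ -225.35*I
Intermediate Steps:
V(p, I) = √2*√I (V(p, I) = √(2*I) = √2*√I)
g(q, x) = -8 + 2*q + 2*√2*√x (g(q, x) = -8 + 2*(q + √2*√x) = -8 + (2*q + 2*√2*√x) = -8 + 2*q + 2*√2*√x)
-23*(c(-8, 12) + g(-2, -12)) = -23*(12 + (-8 + 2*(-2) + 2*√2*√(-12))) = -23*(12 + (-8 - 4 + 2*√2*(2*I*√3))) = -23*(12 + (-8 - 4 + 4*I*√6)) = -23*(12 + (-12 + 4*I*√6)) = -92*I*√6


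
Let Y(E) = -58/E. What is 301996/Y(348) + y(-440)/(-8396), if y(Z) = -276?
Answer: -3803337555/2099 ≈ -1.8120e+6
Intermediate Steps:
301996/Y(348) + y(-440)/(-8396) = 301996/((-58/348)) - 276/(-8396) = 301996/((-58*1/348)) - 276*(-1/8396) = 301996/(-⅙) + 69/2099 = 301996*(-6) + 69/2099 = -1811976 + 69/2099 = -3803337555/2099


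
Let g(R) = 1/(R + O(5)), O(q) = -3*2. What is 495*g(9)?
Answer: 165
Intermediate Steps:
O(q) = -6
g(R) = 1/(-6 + R) (g(R) = 1/(R - 6) = 1/(-6 + R))
495*g(9) = 495/(-6 + 9) = 495/3 = 495*(⅓) = 165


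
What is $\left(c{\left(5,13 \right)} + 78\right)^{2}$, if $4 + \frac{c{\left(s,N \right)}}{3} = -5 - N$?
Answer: $144$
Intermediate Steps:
$c{\left(s,N \right)} = -27 - 3 N$ ($c{\left(s,N \right)} = -12 + 3 \left(-5 - N\right) = -12 - \left(15 + 3 N\right) = -27 - 3 N$)
$\left(c{\left(5,13 \right)} + 78\right)^{2} = \left(\left(-27 - 39\right) + 78\right)^{2} = \left(-66 + 78\right)^{2} = 12^{2} = 144$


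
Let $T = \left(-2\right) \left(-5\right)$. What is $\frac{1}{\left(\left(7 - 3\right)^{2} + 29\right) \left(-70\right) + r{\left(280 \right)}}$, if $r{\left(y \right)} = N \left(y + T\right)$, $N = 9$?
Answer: $- \frac{1}{540} \approx -0.0018519$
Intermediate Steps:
$T = 10$
$r{\left(y \right)} = 90 + 9 y$ ($r{\left(y \right)} = 9 \left(y + 10\right) = 9 \left(10 + y\right) = 90 + 9 y$)
$\frac{1}{\left(\left(7 - 3\right)^{2} + 29\right) \left(-70\right) + r{\left(280 \right)}} = \frac{1}{\left(\left(7 - 3\right)^{2} + 29\right) \left(-70\right) + \left(90 + 9 \cdot 280\right)} = \frac{1}{\left(4^{2} + 29\right) \left(-70\right) + \left(90 + 2520\right)} = \frac{1}{\left(16 + 29\right) \left(-70\right) + 2610} = \frac{1}{45 \left(-70\right) + 2610} = \frac{1}{-3150 + 2610} = \frac{1}{-540} = - \frac{1}{540}$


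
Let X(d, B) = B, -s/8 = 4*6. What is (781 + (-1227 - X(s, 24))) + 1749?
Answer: 1279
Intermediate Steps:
s = -192 (s = -32*6 = -8*24 = -192)
(781 + (-1227 - X(s, 24))) + 1749 = (781 + (-1227 - 1*24)) + 1749 = (781 + (-1227 - 24)) + 1749 = (781 - 1251) + 1749 = -470 + 1749 = 1279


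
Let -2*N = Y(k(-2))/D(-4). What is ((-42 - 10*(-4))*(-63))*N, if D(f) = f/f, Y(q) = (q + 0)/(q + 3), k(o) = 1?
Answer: -63/4 ≈ -15.750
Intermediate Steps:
Y(q) = q/(3 + q)
D(f) = 1
N = -⅛ (N = -1/(3 + 1)/(2*1) = -1/4/2 = -1*(¼)/2 = -1/8 = -½*¼ = -⅛ ≈ -0.12500)
((-42 - 10*(-4))*(-63))*N = ((-42 - 10*(-4))*(-63))*(-⅛) = ((-42 + 40)*(-63))*(-⅛) = -2*(-63)*(-⅛) = 126*(-⅛) = -63/4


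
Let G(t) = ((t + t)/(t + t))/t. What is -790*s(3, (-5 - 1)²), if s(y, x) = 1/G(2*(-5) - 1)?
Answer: 8690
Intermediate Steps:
G(t) = 1/t (G(t) = ((2*t)/((2*t)))/t = ((2*t)*(1/(2*t)))/t = 1/t)
s(y, x) = -11 (s(y, x) = 1/(1/(2*(-5) - 1)) = 1/(1/(-10 - 1)) = 1/(1/(-11)) = 1/(-1/11) = -11)
-790*s(3, (-5 - 1)²) = -790*(-11) = 8690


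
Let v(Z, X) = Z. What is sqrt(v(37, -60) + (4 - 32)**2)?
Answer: sqrt(821) ≈ 28.653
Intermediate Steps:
sqrt(v(37, -60) + (4 - 32)**2) = sqrt(37 + (4 - 32)**2) = sqrt(37 + (-28)**2) = sqrt(37 + 784) = sqrt(821)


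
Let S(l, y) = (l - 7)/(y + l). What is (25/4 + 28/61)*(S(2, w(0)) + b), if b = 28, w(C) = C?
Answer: 83487/488 ≈ 171.08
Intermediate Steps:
S(l, y) = (-7 + l)/(l + y)
(25/4 + 28/61)*(S(2, w(0)) + b) = (25/4 + 28/61)*((-7 + 2)/(2 + 0) + 28) = (25*(¼) + 28*(1/61))*(-5/2 + 28) = (25/4 + 28/61)*((½)*(-5) + 28) = 1637*(-5/2 + 28)/244 = (1637/244)*(51/2) = 83487/488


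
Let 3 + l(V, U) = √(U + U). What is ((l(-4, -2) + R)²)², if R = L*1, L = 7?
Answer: -112 + 384*I ≈ -112.0 + 384.0*I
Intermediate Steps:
l(V, U) = -3 + √2*√U (l(V, U) = -3 + √(U + U) = -3 + √(2*U) = -3 + √2*√U)
R = 7 (R = 7*1 = 7)
((l(-4, -2) + R)²)² = (((-3 + √2*√(-2)) + 7)²)² = (((-3 + √2*(I*√2)) + 7)²)² = (((-3 + 2*I) + 7)²)² = ((4 + 2*I)²)² = (4 + 2*I)⁴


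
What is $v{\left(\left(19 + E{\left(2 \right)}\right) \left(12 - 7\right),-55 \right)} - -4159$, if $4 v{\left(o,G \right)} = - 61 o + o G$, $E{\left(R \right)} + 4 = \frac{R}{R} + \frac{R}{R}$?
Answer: $1694$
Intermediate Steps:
$E{\left(R \right)} = -2$ ($E{\left(R \right)} = -4 + \left(\frac{R}{R} + \frac{R}{R}\right) = -4 + \left(1 + 1\right) = -4 + 2 = -2$)
$v{\left(o,G \right)} = - \frac{61 o}{4} + \frac{G o}{4}$ ($v{\left(o,G \right)} = \frac{- 61 o + o G}{4} = \frac{- 61 o + G o}{4} = - \frac{61 o}{4} + \frac{G o}{4}$)
$v{\left(\left(19 + E{\left(2 \right)}\right) \left(12 - 7\right),-55 \right)} - -4159 = \frac{\left(19 - 2\right) \left(12 - 7\right) \left(-61 - 55\right)}{4} - -4159 = \frac{1}{4} \cdot 17 \cdot 5 \left(-116\right) + 4159 = \frac{1}{4} \cdot 85 \left(-116\right) + 4159 = -2465 + 4159 = 1694$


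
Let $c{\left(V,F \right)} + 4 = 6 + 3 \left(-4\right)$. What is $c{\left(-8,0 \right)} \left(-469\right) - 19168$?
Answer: $-14478$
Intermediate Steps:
$c{\left(V,F \right)} = -10$ ($c{\left(V,F \right)} = -4 + \left(6 + 3 \left(-4\right)\right) = -4 + \left(6 - 12\right) = -4 - 6 = -10$)
$c{\left(-8,0 \right)} \left(-469\right) - 19168 = \left(-10\right) \left(-469\right) - 19168 = 4690 - 19168 = -14478$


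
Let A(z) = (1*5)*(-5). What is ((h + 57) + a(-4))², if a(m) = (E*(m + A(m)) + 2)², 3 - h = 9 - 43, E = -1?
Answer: 1113025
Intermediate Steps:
h = 37 (h = 3 - (9 - 43) = 3 - 1*(-34) = 3 + 34 = 37)
A(z) = -25 (A(z) = 5*(-5) = -25)
a(m) = (27 - m)² (a(m) = (-(m - 25) + 2)² = (-(-25 + m) + 2)² = ((25 - m) + 2)² = (27 - m)²)
((h + 57) + a(-4))² = ((37 + 57) + (-27 - 4)²)² = (94 + (-31)²)² = (94 + 961)² = 1055² = 1113025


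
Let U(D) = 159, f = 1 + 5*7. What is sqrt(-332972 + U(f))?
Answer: I*sqrt(332813) ≈ 576.9*I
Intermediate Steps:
f = 36 (f = 1 + 35 = 36)
sqrt(-332972 + U(f)) = sqrt(-332972 + 159) = sqrt(-332813) = I*sqrt(332813)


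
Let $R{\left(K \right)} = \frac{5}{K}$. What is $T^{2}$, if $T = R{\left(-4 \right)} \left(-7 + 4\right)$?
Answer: $\frac{225}{16} \approx 14.063$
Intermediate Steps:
$T = \frac{15}{4}$ ($T = \frac{5}{-4} \left(-7 + 4\right) = 5 \left(- \frac{1}{4}\right) \left(-3\right) = \left(- \frac{5}{4}\right) \left(-3\right) = \frac{15}{4} \approx 3.75$)
$T^{2} = \left(\frac{15}{4}\right)^{2} = \frac{225}{16}$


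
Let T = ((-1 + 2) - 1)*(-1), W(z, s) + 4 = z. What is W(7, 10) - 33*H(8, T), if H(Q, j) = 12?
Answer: -393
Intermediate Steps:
W(z, s) = -4 + z
T = 0 (T = (1 - 1)*(-1) = 0*(-1) = 0)
W(7, 10) - 33*H(8, T) = (-4 + 7) - 33*12 = 3 - 396 = -393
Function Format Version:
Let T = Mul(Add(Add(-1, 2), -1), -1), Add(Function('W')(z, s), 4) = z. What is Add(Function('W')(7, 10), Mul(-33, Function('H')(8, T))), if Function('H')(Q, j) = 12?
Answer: -393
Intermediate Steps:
Function('W')(z, s) = Add(-4, z)
T = 0 (T = Mul(Add(1, -1), -1) = Mul(0, -1) = 0)
Add(Function('W')(7, 10), Mul(-33, Function('H')(8, T))) = Add(Add(-4, 7), Mul(-33, 12)) = Add(3, -396) = -393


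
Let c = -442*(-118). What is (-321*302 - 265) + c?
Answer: -45051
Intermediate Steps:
c = 52156 (c = -13*(-4012) = 52156)
(-321*302 - 265) + c = (-321*302 - 265) + 52156 = (-96942 - 265) + 52156 = -97207 + 52156 = -45051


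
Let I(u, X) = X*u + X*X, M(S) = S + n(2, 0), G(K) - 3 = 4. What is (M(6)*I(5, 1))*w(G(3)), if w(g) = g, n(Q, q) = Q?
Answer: 336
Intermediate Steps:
G(K) = 7 (G(K) = 3 + 4 = 7)
M(S) = 2 + S (M(S) = S + 2 = 2 + S)
I(u, X) = X² + X*u (I(u, X) = X*u + X² = X² + X*u)
(M(6)*I(5, 1))*w(G(3)) = ((2 + 6)*(1*(1 + 5)))*7 = (8*(1*6))*7 = (8*6)*7 = 48*7 = 336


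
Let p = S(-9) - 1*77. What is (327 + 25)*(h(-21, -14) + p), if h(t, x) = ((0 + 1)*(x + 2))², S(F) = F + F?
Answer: 17248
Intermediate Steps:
S(F) = 2*F
h(t, x) = (2 + x)² (h(t, x) = (1*(2 + x))² = (2 + x)²)
p = -95 (p = 2*(-9) - 1*77 = -18 - 77 = -95)
(327 + 25)*(h(-21, -14) + p) = (327 + 25)*((2 - 14)² - 95) = 352*((-12)² - 95) = 352*(144 - 95) = 352*49 = 17248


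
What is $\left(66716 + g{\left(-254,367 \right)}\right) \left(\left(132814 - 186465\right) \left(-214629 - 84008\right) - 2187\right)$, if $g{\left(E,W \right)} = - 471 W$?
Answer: $-1700609305181500$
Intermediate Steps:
$\left(66716 + g{\left(-254,367 \right)}\right) \left(\left(132814 - 186465\right) \left(-214629 - 84008\right) - 2187\right) = \left(66716 - 172857\right) \left(\left(132814 - 186465\right) \left(-214629 - 84008\right) - 2187\right) = \left(66716 - 172857\right) \left(\left(-53651\right) \left(-298637\right) - 2187\right) = - 106141 \left(16022173687 - 2187\right) = \left(-106141\right) 16022171500 = -1700609305181500$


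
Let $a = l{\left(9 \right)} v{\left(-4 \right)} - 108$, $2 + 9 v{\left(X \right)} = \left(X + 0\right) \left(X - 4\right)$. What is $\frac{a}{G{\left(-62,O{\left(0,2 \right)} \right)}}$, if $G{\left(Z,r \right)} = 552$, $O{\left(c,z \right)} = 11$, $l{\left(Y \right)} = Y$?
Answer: $- \frac{13}{92} \approx -0.1413$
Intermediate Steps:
$v{\left(X \right)} = - \frac{2}{9} + \frac{X \left(-4 + X\right)}{9}$ ($v{\left(X \right)} = - \frac{2}{9} + \frac{\left(X + 0\right) \left(X - 4\right)}{9} = - \frac{2}{9} + \frac{X \left(-4 + X\right)}{9}$)
$a = -78$ ($a = 9 \left(- \frac{2}{9} - - \frac{16}{9} + \frac{\left(-4\right)^{2}}{9}\right) - 108 = 9 \left(- \frac{2}{9} + \frac{16}{9} + \frac{1}{9} \cdot 16\right) - 108 = 9 \left(- \frac{2}{9} + \frac{16}{9} + \frac{16}{9}\right) - 108 = 9 \cdot \frac{10}{3} - 108 = 30 - 108 = -78$)
$\frac{a}{G{\left(-62,O{\left(0,2 \right)} \right)}} = - \frac{78}{552} = \left(-78\right) \frac{1}{552} = - \frac{13}{92}$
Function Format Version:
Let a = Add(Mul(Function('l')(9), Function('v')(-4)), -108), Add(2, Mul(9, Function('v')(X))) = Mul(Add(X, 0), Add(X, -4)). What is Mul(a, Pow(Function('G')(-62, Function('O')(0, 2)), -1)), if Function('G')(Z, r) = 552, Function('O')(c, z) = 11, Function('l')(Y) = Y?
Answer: Rational(-13, 92) ≈ -0.14130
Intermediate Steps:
Function('v')(X) = Add(Rational(-2, 9), Mul(Rational(1, 9), X, Add(-4, X))) (Function('v')(X) = Add(Rational(-2, 9), Mul(Rational(1, 9), Mul(Add(X, 0), Add(X, -4)))) = Add(Rational(-2, 9), Mul(Rational(1, 9), Mul(X, Add(-4, X)))) = Add(Rational(-2, 9), Mul(Rational(1, 9), X, Add(-4, X))))
a = -78 (a = Add(Mul(9, Add(Rational(-2, 9), Mul(Rational(-4, 9), -4), Mul(Rational(1, 9), Pow(-4, 2)))), -108) = Add(Mul(9, Add(Rational(-2, 9), Rational(16, 9), Mul(Rational(1, 9), 16))), -108) = Add(Mul(9, Add(Rational(-2, 9), Rational(16, 9), Rational(16, 9))), -108) = Add(Mul(9, Rational(10, 3)), -108) = Add(30, -108) = -78)
Mul(a, Pow(Function('G')(-62, Function('O')(0, 2)), -1)) = Mul(-78, Pow(552, -1)) = Mul(-78, Rational(1, 552)) = Rational(-13, 92)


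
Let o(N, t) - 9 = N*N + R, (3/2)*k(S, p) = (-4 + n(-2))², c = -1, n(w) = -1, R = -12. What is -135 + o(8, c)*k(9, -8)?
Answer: 2645/3 ≈ 881.67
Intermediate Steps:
k(S, p) = 50/3 (k(S, p) = 2*(-4 - 1)²/3 = (⅔)*(-5)² = (⅔)*25 = 50/3)
o(N, t) = -3 + N² (o(N, t) = 9 + (N*N - 12) = 9 + (N² - 12) = 9 + (-12 + N²) = -3 + N²)
-135 + o(8, c)*k(9, -8) = -135 + (-3 + 8²)*(50/3) = -135 + (-3 + 64)*(50/3) = -135 + 61*(50/3) = -135 + 3050/3 = 2645/3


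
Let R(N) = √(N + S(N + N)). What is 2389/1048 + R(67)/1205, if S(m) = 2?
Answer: 2389/1048 + √69/1205 ≈ 2.2865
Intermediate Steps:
R(N) = √(2 + N) (R(N) = √(N + 2) = √(2 + N))
2389/1048 + R(67)/1205 = 2389/1048 + √(2 + 67)/1205 = 2389*(1/1048) + √69*(1/1205) = 2389/1048 + √69/1205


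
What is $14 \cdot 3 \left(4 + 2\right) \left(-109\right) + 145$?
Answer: $-27323$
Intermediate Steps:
$14 \cdot 3 \left(4 + 2\right) \left(-109\right) + 145 = 14 \cdot 3 \cdot 6 \left(-109\right) + 145 = 14 \cdot 18 \left(-109\right) + 145 = 252 \left(-109\right) + 145 = -27468 + 145 = -27323$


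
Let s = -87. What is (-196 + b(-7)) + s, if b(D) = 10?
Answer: -273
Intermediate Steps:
(-196 + b(-7)) + s = (-196 + 10) - 87 = -186 - 87 = -273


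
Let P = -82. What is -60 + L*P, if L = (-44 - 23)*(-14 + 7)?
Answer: -38518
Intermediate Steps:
L = 469 (L = -67*(-7) = 469)
-60 + L*P = -60 + 469*(-82) = -60 - 38458 = -38518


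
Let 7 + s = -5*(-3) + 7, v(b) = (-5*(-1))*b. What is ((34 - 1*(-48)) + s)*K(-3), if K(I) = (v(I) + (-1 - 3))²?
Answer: 35017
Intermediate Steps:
v(b) = 5*b
K(I) = (-4 + 5*I)² (K(I) = (5*I + (-1 - 3))² = (5*I - 4)² = (-4 + 5*I)²)
s = 15 (s = -7 + (-5*(-3) + 7) = -7 + (15 + 7) = -7 + 22 = 15)
((34 - 1*(-48)) + s)*K(-3) = ((34 - 1*(-48)) + 15)*(-4 + 5*(-3))² = ((34 + 48) + 15)*(-4 - 15)² = (82 + 15)*(-19)² = 97*361 = 35017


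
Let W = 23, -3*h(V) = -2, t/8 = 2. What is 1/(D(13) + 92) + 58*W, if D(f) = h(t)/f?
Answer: 4789099/3590 ≈ 1334.0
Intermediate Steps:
t = 16 (t = 8*2 = 16)
h(V) = ⅔ (h(V) = -⅓*(-2) = ⅔)
D(f) = 2/(3*f)
1/(D(13) + 92) + 58*W = 1/((⅔)/13 + 92) + 58*23 = 1/((⅔)*(1/13) + 92) + 1334 = 1/(2/39 + 92) + 1334 = 1/(3590/39) + 1334 = 39/3590 + 1334 = 4789099/3590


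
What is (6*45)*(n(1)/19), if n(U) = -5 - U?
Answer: -1620/19 ≈ -85.263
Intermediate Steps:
(6*45)*(n(1)/19) = (6*45)*((-5 - 1*1)/19) = 270*((-5 - 1)*(1/19)) = 270*(-6*1/19) = 270*(-6/19) = -1620/19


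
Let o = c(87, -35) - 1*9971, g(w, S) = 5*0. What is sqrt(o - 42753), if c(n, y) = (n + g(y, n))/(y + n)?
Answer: I*sqrt(35640293)/26 ≈ 229.61*I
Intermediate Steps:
g(w, S) = 0
c(n, y) = n/(n + y) (c(n, y) = (n + 0)/(y + n) = n/(n + y))
o = -518405/52 (o = 87/(87 - 35) - 1*9971 = 87/52 - 9971 = -518405/52 ≈ -9969.3)
sqrt(o - 42753) = sqrt(-518405/52 - 42753) = sqrt(-2741561/52) = I*sqrt(35640293)/26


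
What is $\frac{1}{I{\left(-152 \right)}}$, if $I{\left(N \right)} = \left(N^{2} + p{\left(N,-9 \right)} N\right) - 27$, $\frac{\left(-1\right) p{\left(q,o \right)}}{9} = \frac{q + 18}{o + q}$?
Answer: $\frac{161}{3898709} \approx 4.1296 \cdot 10^{-5}$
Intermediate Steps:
$p{\left(q,o \right)} = - \frac{9 \left(18 + q\right)}{o + q}$ ($p{\left(q,o \right)} = - 9 \frac{q + 18}{o + q} = - 9 \frac{18 + q}{o + q} = - \frac{9 \left(18 + q\right)}{o + q}$)
$I{\left(N \right)} = -27 + N^{2} + \frac{9 N \left(-18 - N\right)}{-9 + N}$ ($I{\left(N \right)} = \left(N^{2} + \frac{9 \left(-18 - N\right)}{-9 + N} N\right) - 27 = \left(N^{2} + \frac{9 N \left(-18 - N\right)}{-9 + N}\right) - 27 = -27 + N^{2} + \frac{9 N \left(-18 - N\right)}{-9 + N}$)
$\frac{1}{I{\left(-152 \right)}} = \frac{1}{\frac{1}{-9 - 152} \left(243 + \left(-152\right)^{3} - -28728 - 18 \left(-152\right)^{2}\right)} = \frac{1}{\frac{1}{-161} \left(243 - 3511808 + 28728 - 415872\right)} = \frac{1}{\left(- \frac{1}{161}\right) \left(243 - 3511808 + 28728 - 415872\right)} = \frac{1}{\left(- \frac{1}{161}\right) \left(-3898709\right)} = \frac{1}{\frac{3898709}{161}} = \frac{161}{3898709}$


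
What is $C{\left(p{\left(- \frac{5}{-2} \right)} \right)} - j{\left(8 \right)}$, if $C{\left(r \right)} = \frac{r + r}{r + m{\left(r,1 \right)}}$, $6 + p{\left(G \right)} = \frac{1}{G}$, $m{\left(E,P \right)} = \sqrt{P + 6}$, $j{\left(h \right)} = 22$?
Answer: $- \frac{1690}{87} + \frac{40 \sqrt{7}}{87} \approx -18.209$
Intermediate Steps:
$m{\left(E,P \right)} = \sqrt{6 + P}$
$p{\left(G \right)} = -6 + \frac{1}{G}$
$C{\left(r \right)} = \frac{2 r}{r + \sqrt{7}}$ ($C{\left(r \right)} = \frac{r + r}{r + \sqrt{6 + 1}} = \frac{2 r}{r + \sqrt{7}}$)
$C{\left(p{\left(- \frac{5}{-2} \right)} \right)} - j{\left(8 \right)} = \frac{2 \left(-6 + \frac{1}{\left(-5\right) \frac{1}{-2}}\right)}{\left(-6 + \frac{1}{\left(-5\right) \frac{1}{-2}}\right) + \sqrt{7}} - 22 = \frac{2 \left(-6 + \frac{1}{\left(-5\right) \left(- \frac{1}{2}\right)}\right)}{\left(-6 + \frac{1}{\left(-5\right) \left(- \frac{1}{2}\right)}\right) + \sqrt{7}} - 22 = \frac{2 \left(-6 + \frac{1}{\frac{5}{2}}\right)}{\left(-6 + \frac{1}{\frac{5}{2}}\right) + \sqrt{7}} - 22 = \frac{2 \left(-6 + \frac{2}{5}\right)}{\left(-6 + \frac{2}{5}\right) + \sqrt{7}} - 22 = 2 \left(- \frac{28}{5}\right) \frac{1}{- \frac{28}{5} + \sqrt{7}} - 22 = - \frac{56}{5 \left(- \frac{28}{5} + \sqrt{7}\right)} - 22 = -22 - \frac{56}{5 \left(- \frac{28}{5} + \sqrt{7}\right)}$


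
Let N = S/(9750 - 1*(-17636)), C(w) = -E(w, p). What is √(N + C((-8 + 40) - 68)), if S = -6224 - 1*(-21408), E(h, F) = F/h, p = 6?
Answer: 17*√16842390/82158 ≈ 0.84918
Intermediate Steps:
S = 15184 (S = -6224 + 21408 = 15184)
C(w) = -6/w
N = 7592/13693 (N = 15184/(9750 - 1*(-17636)) = 15184/(9750 + 17636) = 15184/27386 = 15184*(1/27386) = 7592/13693 ≈ 0.55444)
√(N + C((-8 + 40) - 68)) = √(7592/13693 - 6/((-8 + 40) - 68)) = √(7592/13693 - 6/(32 - 68)) = √(7592/13693 - 6/(-36)) = √(7592/13693 - 6*(-1/36)) = √(7592/13693 + ⅙) = √(59245/82158) = 17*√16842390/82158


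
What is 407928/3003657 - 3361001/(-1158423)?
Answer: 503230826581/165690731091 ≈ 3.0372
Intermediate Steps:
407928/3003657 - 3361001/(-1158423) = 407928*(1/3003657) - 3361001*(-1/1158423) = 135976/1001219 + 480143/165489 = 503230826581/165690731091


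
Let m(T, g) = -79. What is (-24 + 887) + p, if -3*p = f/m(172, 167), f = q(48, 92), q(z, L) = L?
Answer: 204623/237 ≈ 863.39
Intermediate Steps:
f = 92
p = 92/237 (p = -92/(3*(-79)) = -92*(-1)/(3*79) = -⅓*(-92/79) = 92/237 ≈ 0.38819)
(-24 + 887) + p = (-24 + 887) + 92/237 = 863 + 92/237 = 204623/237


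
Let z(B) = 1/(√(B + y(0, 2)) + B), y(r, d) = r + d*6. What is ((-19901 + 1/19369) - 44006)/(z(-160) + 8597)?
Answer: -273996959108724072/36859031979643517 - 2475629364*I*√37/36859031979643517 ≈ -7.4336 - 4.0855e-7*I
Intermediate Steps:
y(r, d) = r + 6*d
z(B) = 1/(B + √(12 + B)) (z(B) = 1/(√(B + (0 + 6*2)) + B) = 1/(√(B + (0 + 12)) + B) = 1/(√(B + 12) + B) = 1/(√(12 + B) + B) = 1/(B + √(12 + B)))
((-19901 + 1/19369) - 44006)/(z(-160) + 8597) = ((-19901 + 1/19369) - 44006)/(1/(-160 + √(12 - 160)) + 8597) = ((-19901 + 1/19369) - 44006)/(1/(-160 + √(-148)) + 8597) = (-385462468/19369 - 44006)/(1/(-160 + 2*I*√37) + 8597) = -1237814682/(19369*(8597 + 1/(-160 + 2*I*√37)))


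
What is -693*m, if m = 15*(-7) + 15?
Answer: 62370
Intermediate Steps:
m = -90 (m = -105 + 15 = -90)
-693*m = -693*(-90) = 62370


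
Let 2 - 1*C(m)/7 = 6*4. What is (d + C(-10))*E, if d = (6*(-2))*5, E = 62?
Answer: -13268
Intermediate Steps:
C(m) = -154 (C(m) = 14 - 42*4 = 14 - 7*24 = 14 - 168 = -154)
d = -60 (d = -12*5 = -60)
(d + C(-10))*E = (-60 - 154)*62 = -214*62 = -13268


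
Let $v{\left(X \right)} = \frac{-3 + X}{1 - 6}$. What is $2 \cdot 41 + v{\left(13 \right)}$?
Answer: $80$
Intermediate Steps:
$v{\left(X \right)} = \frac{3}{5} - \frac{X}{5}$ ($v{\left(X \right)} = \frac{-3 + X}{-5} = \left(-3 + X\right) \left(- \frac{1}{5}\right) = \frac{3}{5} - \frac{X}{5}$)
$2 \cdot 41 + v{\left(13 \right)} = 2 \cdot 41 + \left(\frac{3}{5} - \frac{13}{5}\right) = 82 + \left(\frac{3}{5} - \frac{13}{5}\right) = 82 - 2 = 80$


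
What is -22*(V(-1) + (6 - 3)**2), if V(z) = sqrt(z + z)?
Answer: -198 - 22*I*sqrt(2) ≈ -198.0 - 31.113*I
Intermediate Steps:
V(z) = sqrt(2)*sqrt(z) (V(z) = sqrt(2*z) = sqrt(2)*sqrt(z))
-22*(V(-1) + (6 - 3)**2) = -22*(sqrt(2)*sqrt(-1) + (6 - 3)**2) = -22*(sqrt(2)*I + 3**2) = -22*(I*sqrt(2) + 9) = -22*(9 + I*sqrt(2)) = -198 - 22*I*sqrt(2)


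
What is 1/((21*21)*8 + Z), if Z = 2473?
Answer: 1/6001 ≈ 0.00016664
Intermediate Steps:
1/((21*21)*8 + Z) = 1/((21*21)*8 + 2473) = 1/(441*8 + 2473) = 1/(3528 + 2473) = 1/6001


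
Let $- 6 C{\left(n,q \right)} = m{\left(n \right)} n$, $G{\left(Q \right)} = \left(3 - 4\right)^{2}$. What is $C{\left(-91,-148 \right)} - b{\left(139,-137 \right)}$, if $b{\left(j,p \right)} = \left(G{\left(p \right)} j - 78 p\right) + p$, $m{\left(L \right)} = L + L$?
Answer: $- \frac{40345}{3} \approx -13448.0$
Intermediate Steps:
$m{\left(L \right)} = 2 L$
$G{\left(Q \right)} = 1$ ($G{\left(Q \right)} = \left(-1\right)^{2} = 1$)
$C{\left(n,q \right)} = - \frac{n^{2}}{3}$ ($C{\left(n,q \right)} = - \frac{2 n n}{6} = - \frac{2 n^{2}}{6} = - \frac{n^{2}}{3}$)
$b{\left(j,p \right)} = j - 77 p$ ($b{\left(j,p \right)} = \left(1 j - 78 p\right) + p = \left(j - 78 p\right) + p = j - 77 p$)
$C{\left(-91,-148 \right)} - b{\left(139,-137 \right)} = - \frac{\left(-91\right)^{2}}{3} - \left(139 - -10549\right) = \left(- \frac{1}{3}\right) 8281 - \left(139 + 10549\right) = - \frac{8281}{3} - 10688 = - \frac{40345}{3}$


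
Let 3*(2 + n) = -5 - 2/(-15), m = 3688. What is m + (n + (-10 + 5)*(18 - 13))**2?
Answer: 9127144/2025 ≈ 4507.2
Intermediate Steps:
n = -163/45 (n = -2 + (-5 - 2/(-15))/3 = -2 + (-5 - 2*(-1/15))/3 = -2 + (-5 + 2/15)/3 = -2 + (1/3)*(-73/15) = -2 - 73/45 = -163/45 ≈ -3.6222)
m + (n + (-10 + 5)*(18 - 13))**2 = 3688 + (-163/45 + (-10 + 5)*(18 - 13))**2 = 3688 + (-163/45 - 5*5)**2 = 3688 + (-163/45 - 25)**2 = 3688 + (-1288/45)**2 = 3688 + 1658944/2025 = 9127144/2025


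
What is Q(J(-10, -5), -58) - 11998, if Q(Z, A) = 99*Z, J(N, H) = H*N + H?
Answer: -7543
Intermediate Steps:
J(N, H) = H + H*N
Q(J(-10, -5), -58) - 11998 = 99*(-5*(1 - 10)) - 11998 = 99*(-5*(-9)) - 11998 = 99*45 - 11998 = 4455 - 11998 = -7543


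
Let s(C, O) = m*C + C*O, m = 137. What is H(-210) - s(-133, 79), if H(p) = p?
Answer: 28518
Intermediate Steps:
s(C, O) = 137*C + C*O
H(-210) - s(-133, 79) = -210 - (-133)*(137 + 79) = -210 - (-133)*216 = -210 - 1*(-28728) = -210 + 28728 = 28518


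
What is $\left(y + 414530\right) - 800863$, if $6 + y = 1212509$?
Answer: $826170$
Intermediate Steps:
$y = 1212503$ ($y = -6 + 1212509 = 1212503$)
$\left(y + 414530\right) - 800863 = \left(1212503 + 414530\right) - 800863 = 1627033 - 800863 = 826170$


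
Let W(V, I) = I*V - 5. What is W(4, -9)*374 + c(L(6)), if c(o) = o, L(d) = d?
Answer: -15328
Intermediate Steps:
W(V, I) = -5 + I*V
W(4, -9)*374 + c(L(6)) = (-5 - 9*4)*374 + 6 = (-5 - 36)*374 + 6 = -41*374 + 6 = -15334 + 6 = -15328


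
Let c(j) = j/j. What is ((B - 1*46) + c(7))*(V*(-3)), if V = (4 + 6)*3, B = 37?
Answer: 720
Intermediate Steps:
c(j) = 1
V = 30 (V = 10*3 = 30)
((B - 1*46) + c(7))*(V*(-3)) = ((37 - 1*46) + 1)*(30*(-3)) = ((37 - 46) + 1)*(-90) = (-9 + 1)*(-90) = -8*(-90) = 720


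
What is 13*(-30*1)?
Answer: -390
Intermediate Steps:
13*(-30*1) = 13*(-30) = -390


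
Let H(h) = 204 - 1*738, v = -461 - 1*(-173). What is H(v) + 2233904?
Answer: 2233370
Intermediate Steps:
v = -288 (v = -461 + 173 = -288)
H(h) = -534 (H(h) = 204 - 738 = -534)
H(v) + 2233904 = -534 + 2233904 = 2233370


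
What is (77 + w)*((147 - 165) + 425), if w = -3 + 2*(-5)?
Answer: 26048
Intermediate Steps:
w = -13 (w = -3 - 10 = -13)
(77 + w)*((147 - 165) + 425) = (77 - 13)*((147 - 165) + 425) = 64*(-18 + 425) = 64*407 = 26048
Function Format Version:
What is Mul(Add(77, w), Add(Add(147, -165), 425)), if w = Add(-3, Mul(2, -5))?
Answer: 26048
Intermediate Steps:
w = -13 (w = Add(-3, -10) = -13)
Mul(Add(77, w), Add(Add(147, -165), 425)) = Mul(Add(77, -13), Add(Add(147, -165), 425)) = Mul(64, Add(-18, 425)) = Mul(64, 407) = 26048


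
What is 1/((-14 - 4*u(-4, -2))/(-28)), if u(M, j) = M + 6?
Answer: 14/11 ≈ 1.2727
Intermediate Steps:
u(M, j) = 6 + M
1/((-14 - 4*u(-4, -2))/(-28)) = 1/((-14 - 4*(6 - 4))/(-28)) = 1/((-14 - 4*2)*(-1/28)) = 1/((-14 - 8)*(-1/28)) = 1/(-22*(-1/28)) = 1/(11/14) = 14/11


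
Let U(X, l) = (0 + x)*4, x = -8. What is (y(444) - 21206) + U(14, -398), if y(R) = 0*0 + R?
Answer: -20794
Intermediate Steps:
U(X, l) = -32 (U(X, l) = (0 - 8)*4 = -8*4 = -32)
y(R) = R (y(R) = 0 + R = R)
(y(444) - 21206) + U(14, -398) = (444 - 21206) - 32 = -20762 - 32 = -20794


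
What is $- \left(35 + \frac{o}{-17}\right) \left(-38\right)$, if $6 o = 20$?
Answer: $\frac{67450}{51} \approx 1322.5$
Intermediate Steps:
$o = \frac{10}{3}$ ($o = \frac{1}{6} \cdot 20 = \frac{10}{3} \approx 3.3333$)
$- \left(35 + \frac{o}{-17}\right) \left(-38\right) = - \left(35 + \frac{10}{3 \left(-17\right)}\right) \left(-38\right) = - \left(35 + \frac{10}{3} \left(- \frac{1}{17}\right)\right) \left(-38\right) = - \left(35 - \frac{10}{51}\right) \left(-38\right) = - \frac{1775 \left(-38\right)}{51} = \left(-1\right) \left(- \frac{67450}{51}\right) = \frac{67450}{51}$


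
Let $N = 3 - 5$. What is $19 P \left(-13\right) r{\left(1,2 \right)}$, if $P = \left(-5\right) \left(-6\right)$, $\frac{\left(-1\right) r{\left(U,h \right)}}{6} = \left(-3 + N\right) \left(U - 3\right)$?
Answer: $444600$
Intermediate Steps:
$N = -2$
$r{\left(U,h \right)} = -90 + 30 U$ ($r{\left(U,h \right)} = - 6 \left(-3 - 2\right) \left(U - 3\right) = - 6 \left(- 5 \left(-3 + U\right)\right) = - 6 \left(15 - 5 U\right) = -90 + 30 U$)
$P = 30$
$19 P \left(-13\right) r{\left(1,2 \right)} = 19 \cdot 30 \left(-13\right) \left(-90 + 30 \cdot 1\right) = 570 \left(-13\right) \left(-90 + 30\right) = \left(-7410\right) \left(-60\right) = 444600$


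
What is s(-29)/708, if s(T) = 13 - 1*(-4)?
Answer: 17/708 ≈ 0.024011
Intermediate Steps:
s(T) = 17 (s(T) = 13 + 4 = 17)
s(-29)/708 = 17/708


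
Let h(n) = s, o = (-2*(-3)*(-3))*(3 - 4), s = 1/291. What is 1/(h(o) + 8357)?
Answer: 291/2431888 ≈ 0.00011966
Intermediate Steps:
s = 1/291 ≈ 0.0034364
o = 18 (o = (6*(-3))*(-1) = -18*(-1) = 18)
h(n) = 1/291
1/(h(o) + 8357) = 1/(1/291 + 8357) = 1/(2431888/291) = 291/2431888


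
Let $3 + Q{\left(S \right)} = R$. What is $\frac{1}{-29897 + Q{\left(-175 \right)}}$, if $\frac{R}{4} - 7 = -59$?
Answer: $- \frac{1}{30108} \approx -3.3214 \cdot 10^{-5}$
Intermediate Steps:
$R = -208$ ($R = 28 + 4 \left(-59\right) = 28 - 236 = -208$)
$Q{\left(S \right)} = -211$ ($Q{\left(S \right)} = -3 - 208 = -211$)
$\frac{1}{-29897 + Q{\left(-175 \right)}} = \frac{1}{-29897 - 211} = \frac{1}{-30108} = - \frac{1}{30108}$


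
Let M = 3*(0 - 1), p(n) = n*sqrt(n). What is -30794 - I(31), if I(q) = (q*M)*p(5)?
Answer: -30794 + 465*sqrt(5) ≈ -29754.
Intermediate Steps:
p(n) = n**(3/2)
M = -3 (M = 3*(-1) = -3)
I(q) = -15*q*sqrt(5) (I(q) = (q*(-3))*5**(3/2) = (-3*q)*(5*sqrt(5)) = -15*q*sqrt(5))
-30794 - I(31) = -30794 - (-15)*31*sqrt(5) = -30794 - (-465)*sqrt(5) = -30794 + 465*sqrt(5)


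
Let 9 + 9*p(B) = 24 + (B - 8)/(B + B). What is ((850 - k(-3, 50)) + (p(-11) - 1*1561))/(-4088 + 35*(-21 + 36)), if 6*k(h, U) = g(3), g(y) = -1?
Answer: 70198/352737 ≈ 0.19901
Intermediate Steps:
k(h, U) = -⅙ (k(h, U) = (⅙)*(-1) = -⅙)
p(B) = 5/3 + (-8 + B)/(18*B) (p(B) = -1 + (24 + (B - 8)/(B + B))/9 = -1 + (24 + (-8 + B)/((2*B)))/9 = -1 + (24 + (-8 + B)*(1/(2*B)))/9 = -1 + (24 + (-8 + B)/(2*B))/9 = -1 + (8/3 + (-8 + B)/(18*B)) = 5/3 + (-8 + B)/(18*B))
((850 - k(-3, 50)) + (p(-11) - 1*1561))/(-4088 + 35*(-21 + 36)) = ((850 - 1*(-⅙)) + ((1/18)*(-8 + 31*(-11))/(-11) - 1*1561))/(-4088 + 35*(-21 + 36)) = ((850 + ⅙) + ((1/18)*(-1/11)*(-8 - 341) - 1561))/(-4088 + 35*15) = (5101/6 + ((1/18)*(-1/11)*(-349) - 1561))/(-4088 + 525) = (5101/6 + (349/198 - 1561))/(-3563) = (5101/6 - 308729/198)*(-1/3563) = -70198/99*(-1/3563) = 70198/352737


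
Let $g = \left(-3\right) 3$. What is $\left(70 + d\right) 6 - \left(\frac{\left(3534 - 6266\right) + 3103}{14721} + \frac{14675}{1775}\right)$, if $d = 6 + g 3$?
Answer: $\frac{42659798}{149313} \approx 285.71$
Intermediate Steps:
$g = -9$
$d = -21$ ($d = 6 - 27 = -21$)
$\left(70 + d\right) 6 - \left(\frac{\left(3534 - 6266\right) + 3103}{14721} + \frac{14675}{1775}\right) = \left(70 - 21\right) 6 - \left(\frac{\left(3534 - 6266\right) + 3103}{14721} + \frac{14675}{1775}\right) = 49 \cdot 6 - \left(\left(-2732 + 3103\right) \frac{1}{14721} + 14675 \cdot \frac{1}{1775}\right) = 294 - \left(371 \cdot \frac{1}{14721} + \frac{587}{71}\right) = 294 - \left(\frac{53}{2103} + \frac{587}{71}\right) = 294 - \frac{1238224}{149313} = \frac{42659798}{149313}$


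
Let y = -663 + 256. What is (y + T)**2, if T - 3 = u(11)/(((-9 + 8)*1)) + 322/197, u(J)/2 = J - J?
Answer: 6283098756/38809 ≈ 1.6190e+5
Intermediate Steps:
u(J) = 0 (u(J) = 2*(J - J) = 2*0 = 0)
T = 913/197 (T = 3 + (0/(((-9 + 8)*1)) + 322/197) = 3 + (0/((-1*1)) + 322*(1/197)) = 3 + (0/(-1) + 322/197) = 3 + (0*(-1) + 322/197) = 3 + (0 + 322/197) = 3 + 322/197 = 913/197 ≈ 4.6345)
y = -407
(y + T)**2 = (-407 + 913/197)**2 = (-79266/197)**2 = 6283098756/38809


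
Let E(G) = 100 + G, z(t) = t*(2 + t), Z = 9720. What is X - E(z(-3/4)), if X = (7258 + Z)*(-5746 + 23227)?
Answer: 4748677103/16 ≈ 2.9679e+8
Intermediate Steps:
X = 296792418 (X = (7258 + 9720)*(-5746 + 23227) = 16978*17481 = 296792418)
X - E(z(-3/4)) = 296792418 - (100 + (-3/4)*(2 - 3/4)) = 296792418 - (100 + (-3*1/4)*(2 - 3*1/4)) = 296792418 - (100 - 3*(2 - 3/4)/4) = 296792418 - (100 - 3/4*5/4) = 296792418 - (100 - 15/16) = 296792418 - 1*1585/16 = 296792418 - 1585/16 = 4748677103/16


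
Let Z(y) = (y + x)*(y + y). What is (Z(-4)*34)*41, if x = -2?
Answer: 66912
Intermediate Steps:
Z(y) = 2*y*(-2 + y) (Z(y) = (y - 2)*(y + y) = (-2 + y)*(2*y) = 2*y*(-2 + y))
(Z(-4)*34)*41 = ((2*(-4)*(-2 - 4))*34)*41 = ((2*(-4)*(-6))*34)*41 = (48*34)*41 = 1632*41 = 66912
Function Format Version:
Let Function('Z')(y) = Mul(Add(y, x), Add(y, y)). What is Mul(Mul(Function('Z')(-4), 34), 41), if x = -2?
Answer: 66912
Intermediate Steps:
Function('Z')(y) = Mul(2, y, Add(-2, y)) (Function('Z')(y) = Mul(Add(y, -2), Add(y, y)) = Mul(Add(-2, y), Mul(2, y)) = Mul(2, y, Add(-2, y)))
Mul(Mul(Function('Z')(-4), 34), 41) = Mul(Mul(Mul(2, -4, Add(-2, -4)), 34), 41) = Mul(Mul(Mul(2, -4, -6), 34), 41) = Mul(Mul(48, 34), 41) = Mul(1632, 41) = 66912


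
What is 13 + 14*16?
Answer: 237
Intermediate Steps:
13 + 14*16 = 13 + 224 = 237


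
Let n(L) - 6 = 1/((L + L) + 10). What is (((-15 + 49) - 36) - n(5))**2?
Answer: 25921/400 ≈ 64.802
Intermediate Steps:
n(L) = 6 + 1/(10 + 2*L) (n(L) = 6 + 1/((L + L) + 10) = 6 + 1/(2*L + 10) = 6 + 1/(10 + 2*L))
(((-15 + 49) - 36) - n(5))**2 = (((-15 + 49) - 36) - (61 + 12*5)/(2*(5 + 5)))**2 = ((34 - 36) - (61 + 60)/(2*10))**2 = (-2 - 121/(2*10))**2 = (-2 - 1*121/20)**2 = (-2 - 121/20)**2 = (-161/20)**2 = 25921/400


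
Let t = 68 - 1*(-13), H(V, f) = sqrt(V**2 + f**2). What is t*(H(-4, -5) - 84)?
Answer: -6804 + 81*sqrt(41) ≈ -6285.3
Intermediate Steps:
t = 81 (t = 68 + 13 = 81)
t*(H(-4, -5) - 84) = 81*(sqrt((-4)**2 + (-5)**2) - 84) = 81*(sqrt(16 + 25) - 84) = 81*(sqrt(41) - 84) = 81*(-84 + sqrt(41)) = -6804 + 81*sqrt(41)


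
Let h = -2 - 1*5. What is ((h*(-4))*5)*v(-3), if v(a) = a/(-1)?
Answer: 420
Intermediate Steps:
h = -7 (h = -2 - 5 = -7)
v(a) = -a (v(a) = a*(-1) = -a)
((h*(-4))*5)*v(-3) = (-7*(-4)*5)*(-1*(-3)) = (28*5)*3 = 140*3 = 420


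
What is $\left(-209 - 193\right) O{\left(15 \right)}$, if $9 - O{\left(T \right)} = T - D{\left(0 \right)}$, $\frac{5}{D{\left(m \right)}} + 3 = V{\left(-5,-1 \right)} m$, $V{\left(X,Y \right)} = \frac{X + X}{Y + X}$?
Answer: $3082$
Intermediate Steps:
$V{\left(X,Y \right)} = \frac{2 X}{X + Y}$
$D{\left(m \right)} = \frac{5}{-3 + \frac{5 m}{3}}$ ($D{\left(m \right)} = \frac{5}{-3 + 2 \left(-5\right) \frac{1}{-5 - 1} m} = \frac{5}{-3 + 2 \left(-5\right) \frac{1}{-6} m} = \frac{5}{-3 + 2 \left(-5\right) \left(- \frac{1}{6}\right) m} = \frac{5}{-3 + \frac{5 m}{3}}$)
$O{\left(T \right)} = \frac{22}{3} - T$ ($O{\left(T \right)} = 9 - \left(T - \frac{15}{-9 + 5 \cdot 0}\right) = 9 - \left(T - \frac{15}{-9 + 0}\right) = 9 - \left(T - \frac{15}{-9}\right) = 9 - \left(T - 15 \left(- \frac{1}{9}\right)\right) = 9 - \left(T - - \frac{5}{3}\right) = 9 - \left(T + \frac{5}{3}\right) = 9 - \left(\frac{5}{3} + T\right) = \frac{22}{3} - T$)
$\left(-209 - 193\right) O{\left(15 \right)} = \left(-209 - 193\right) \left(\frac{22}{3} - 15\right) = - 402 \left(\frac{22}{3} - 15\right) = \left(-402\right) \left(- \frac{23}{3}\right) = 3082$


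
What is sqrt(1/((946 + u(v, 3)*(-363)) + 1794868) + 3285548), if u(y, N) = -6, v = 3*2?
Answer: sqrt(2655359549539802266)/898996 ≈ 1812.6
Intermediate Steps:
v = 6
sqrt(1/((946 + u(v, 3)*(-363)) + 1794868) + 3285548) = sqrt(1/((946 - 6*(-363)) + 1794868) + 3285548) = sqrt(1/((946 + 2178) + 1794868) + 3285548) = sqrt(1/(3124 + 1794868) + 3285548) = sqrt(1/1797992 + 3285548) = sqrt(5907389019617/1797992) = sqrt(2655359549539802266)/898996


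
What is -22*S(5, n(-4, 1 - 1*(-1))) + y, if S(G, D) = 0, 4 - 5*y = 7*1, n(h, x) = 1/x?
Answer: -3/5 ≈ -0.60000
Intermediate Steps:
y = -3/5 (y = 4/5 - 7/5 = -3/5 ≈ -0.60000)
-22*S(5, n(-4, 1 - 1*(-1))) + y = -22*0 - 3/5 = 0 - 3/5 = -3/5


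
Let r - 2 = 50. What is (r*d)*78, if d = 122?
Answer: 494832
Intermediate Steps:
r = 52 (r = 2 + 50 = 52)
(r*d)*78 = (52*122)*78 = 6344*78 = 494832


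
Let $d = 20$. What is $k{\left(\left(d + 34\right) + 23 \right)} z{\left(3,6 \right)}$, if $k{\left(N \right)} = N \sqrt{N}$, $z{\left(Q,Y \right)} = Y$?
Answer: $462 \sqrt{77} \approx 4054.0$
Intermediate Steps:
$k{\left(N \right)} = N^{\frac{3}{2}}$
$k{\left(\left(d + 34\right) + 23 \right)} z{\left(3,6 \right)} = \left(\left(20 + 34\right) + 23\right)^{\frac{3}{2}} \cdot 6 = \left(54 + 23\right)^{\frac{3}{2}} \cdot 6 = 77^{\frac{3}{2}} \cdot 6 = 77 \sqrt{77} \cdot 6 = 462 \sqrt{77}$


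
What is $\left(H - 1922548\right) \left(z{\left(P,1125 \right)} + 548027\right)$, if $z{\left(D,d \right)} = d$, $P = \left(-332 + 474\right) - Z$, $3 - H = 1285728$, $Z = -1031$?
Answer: $-1761829534496$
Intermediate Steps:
$H = -1285725$ ($H = 3 - 1285728 = -1285725$)
$P = 1173$ ($P = \left(-332 + 474\right) - -1031 = 142 + 1031 = 1173$)
$\left(H - 1922548\right) \left(z{\left(P,1125 \right)} + 548027\right) = \left(-1285725 - 1922548\right) \left(1125 + 548027\right) = \left(-3208273\right) 549152 = -1761829534496$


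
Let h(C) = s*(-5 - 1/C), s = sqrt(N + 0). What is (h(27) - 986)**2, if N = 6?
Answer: 236280620/243 + 268192*sqrt(6)/27 ≈ 9.9668e+5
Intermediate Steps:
s = sqrt(6) (s = sqrt(6 + 0) = sqrt(6) ≈ 2.4495)
h(C) = sqrt(6)*(-5 - 1/C)
(h(27) - 986)**2 = (sqrt(6)*(-1 - 5*27)/27 - 986)**2 = (sqrt(6)*(1/27)*(-1 - 135) - 986)**2 = (sqrt(6)*(1/27)*(-136) - 986)**2 = (-136*sqrt(6)/27 - 986)**2 = (-986 - 136*sqrt(6)/27)**2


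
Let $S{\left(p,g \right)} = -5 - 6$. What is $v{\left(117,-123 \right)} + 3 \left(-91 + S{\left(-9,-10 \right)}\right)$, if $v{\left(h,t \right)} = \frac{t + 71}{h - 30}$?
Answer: $- \frac{26674}{87} \approx -306.6$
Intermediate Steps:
$S{\left(p,g \right)} = -11$ ($S{\left(p,g \right)} = -5 - 6 = -11$)
$v{\left(h,t \right)} = \frac{71 + t}{-30 + h}$
$v{\left(117,-123 \right)} + 3 \left(-91 + S{\left(-9,-10 \right)}\right) = \frac{71 - 123}{-30 + 117} + 3 \left(-91 - 11\right) = \frac{1}{87} \left(-52\right) + 3 \left(-102\right) = \frac{1}{87} \left(-52\right) - 306 = - \frac{52}{87} - 306 = - \frac{26674}{87}$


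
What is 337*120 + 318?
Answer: 40758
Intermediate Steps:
337*120 + 318 = 40440 + 318 = 40758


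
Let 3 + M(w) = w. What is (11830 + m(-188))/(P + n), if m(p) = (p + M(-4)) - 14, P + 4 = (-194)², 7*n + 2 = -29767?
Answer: 81347/233655 ≈ 0.34815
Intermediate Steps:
n = -29769/7 (n = -2/7 + (⅐)*(-29767) = -2/7 - 29767/7 = -29769/7 ≈ -4252.7)
M(w) = -3 + w
P = 37632 (P = -4 + (-194)² = -4 + 37636 = 37632)
m(p) = -21 + p (m(p) = (p + (-3 - 4)) - 14 = (p - 7) - 14 = (-7 + p) - 14 = -21 + p)
(11830 + m(-188))/(P + n) = (11830 + (-21 - 188))/(37632 - 29769/7) = (11830 - 209)/(233655/7) = 11621*(7/233655) = 81347/233655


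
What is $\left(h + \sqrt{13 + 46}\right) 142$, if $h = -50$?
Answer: $-7100 + 142 \sqrt{59} \approx -6009.3$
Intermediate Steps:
$\left(h + \sqrt{13 + 46}\right) 142 = \left(-50 + \sqrt{13 + 46}\right) 142 = \left(-50 + \sqrt{59}\right) 142 = -7100 + 142 \sqrt{59}$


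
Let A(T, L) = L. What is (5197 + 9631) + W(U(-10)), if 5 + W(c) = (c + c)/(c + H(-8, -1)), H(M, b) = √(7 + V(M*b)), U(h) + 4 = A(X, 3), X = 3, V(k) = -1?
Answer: 74113/5 - 2*√6/5 ≈ 14822.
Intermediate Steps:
U(h) = -1 (U(h) = -4 + 3 = -1)
H(M, b) = √6 (H(M, b) = √(7 - 1) = √6)
W(c) = -5 + 2*c/(c + √6) (W(c) = -5 + (c + c)/(c + √6) = -5 + (2*c)/(c + √6) = -5 + 2*c/(c + √6))
(5197 + 9631) + W(U(-10)) = (5197 + 9631) + (-5*√6 - 3*(-1))/(-1 + √6) = 14828 + (-5*√6 + 3)/(-1 + √6) = 14828 + (3 - 5*√6)/(-1 + √6)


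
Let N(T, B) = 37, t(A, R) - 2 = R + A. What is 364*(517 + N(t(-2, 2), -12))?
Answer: 201656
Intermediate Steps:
t(A, R) = 2 + A + R (t(A, R) = 2 + (R + A) = 2 + (A + R) = 2 + A + R)
364*(517 + N(t(-2, 2), -12)) = 364*(517 + 37) = 364*554 = 201656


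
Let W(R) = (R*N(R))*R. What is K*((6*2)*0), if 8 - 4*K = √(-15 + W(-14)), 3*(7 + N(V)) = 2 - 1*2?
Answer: 0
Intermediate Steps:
N(V) = -7 (N(V) = -7 + (2 - 1*2)/3 = -7 + (2 - 2)/3 = -7 + (⅓)*0 = -7 + 0 = -7)
W(R) = -7*R² (W(R) = (R*(-7))*R = (-7*R)*R = -7*R²)
K = 2 - I*√1387/4 (K = 2 - √(-15 - 7*(-14)²)/4 = 2 - √(-15 - 7*196)/4 = 2 - √(-15 - 1372)/4 = 2 - I*√1387/4 ≈ 2.0 - 9.3106*I)
K*((6*2)*0) = (2 - I*√1387/4)*((6*2)*0) = (2 - I*√1387/4)*(12*0) = (2 - I*√1387/4)*0 = 0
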